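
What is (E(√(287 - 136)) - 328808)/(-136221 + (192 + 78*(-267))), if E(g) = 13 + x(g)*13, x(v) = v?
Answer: 65759/31371 - 13*√151/156855 ≈ 2.0952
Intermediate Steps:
E(g) = 13 + 13*g (E(g) = 13 + g*13 = 13 + 13*g)
(E(√(287 - 136)) - 328808)/(-136221 + (192 + 78*(-267))) = ((13 + 13*√(287 - 136)) - 328808)/(-136221 + (192 + 78*(-267))) = ((13 + 13*√151) - 328808)/(-136221 + (192 - 20826)) = (-328795 + 13*√151)/(-136221 - 20634) = (-328795 + 13*√151)/(-156855) = (-328795 + 13*√151)*(-1/156855) = 65759/31371 - 13*√151/156855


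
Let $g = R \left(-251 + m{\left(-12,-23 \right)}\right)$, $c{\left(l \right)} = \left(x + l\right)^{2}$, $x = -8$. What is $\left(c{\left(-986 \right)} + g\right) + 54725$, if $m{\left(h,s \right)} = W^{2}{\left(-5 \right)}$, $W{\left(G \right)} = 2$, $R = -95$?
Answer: $1066226$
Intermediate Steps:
$m{\left(h,s \right)} = 4$ ($m{\left(h,s \right)} = 2^{2} = 4$)
$c{\left(l \right)} = \left(-8 + l\right)^{2}$
$g = 23465$ ($g = - 95 \left(-251 + 4\right) = \left(-95\right) \left(-247\right) = 23465$)
$\left(c{\left(-986 \right)} + g\right) + 54725 = \left(\left(-8 - 986\right)^{2} + 23465\right) + 54725 = \left(\left(-994\right)^{2} + 23465\right) + 54725 = \left(988036 + 23465\right) + 54725 = 1011501 + 54725 = 1066226$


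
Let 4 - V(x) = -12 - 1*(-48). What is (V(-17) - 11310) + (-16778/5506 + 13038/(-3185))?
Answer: -99512727889/8768305 ≈ -11349.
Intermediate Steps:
V(x) = -32 (V(x) = 4 - (-12 - 1*(-48)) = 4 - (-12 + 48) = 4 - 1*36 = 4 - 36 = -32)
(V(-17) - 11310) + (-16778/5506 + 13038/(-3185)) = (-32 - 11310) + (-16778/5506 + 13038/(-3185)) = -11342 + (-16778*1/5506 + 13038*(-1/3185)) = -11342 + (-8389/2753 - 13038/3185) = -11342 - 62612579/8768305 = -99512727889/8768305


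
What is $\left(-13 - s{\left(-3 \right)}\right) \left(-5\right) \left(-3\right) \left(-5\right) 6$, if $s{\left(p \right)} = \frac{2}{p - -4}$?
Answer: $6750$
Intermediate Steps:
$s{\left(p \right)} = \frac{2}{4 + p}$ ($s{\left(p \right)} = \frac{2}{p + 4} = \frac{2}{4 + p}$)
$\left(-13 - s{\left(-3 \right)}\right) \left(-5\right) \left(-3\right) \left(-5\right) 6 = \left(-13 - \frac{2}{4 - 3}\right) \left(-5\right) \left(-3\right) \left(-5\right) 6 = \left(-13 - \frac{2}{1}\right) \left(-5\right) 15 \cdot 6 = \left(-13 - 2 \cdot 1\right) \left(-5\right) 90 = \left(-13 - 2\right) \left(-5\right) 90 = \left(-15\right) \left(-5\right) 90 = 75 \cdot 90 = 6750$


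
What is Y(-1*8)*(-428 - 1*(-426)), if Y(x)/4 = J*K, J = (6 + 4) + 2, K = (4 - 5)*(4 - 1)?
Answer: 288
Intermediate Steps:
K = -3 (K = -1*3 = -3)
J = 12 (J = 10 + 2 = 12)
Y(x) = -144 (Y(x) = 4*(12*(-3)) = 4*(-36) = -144)
Y(-1*8)*(-428 - 1*(-426)) = -144*(-428 - 1*(-426)) = -144*(-428 + 426) = -144*(-2) = 288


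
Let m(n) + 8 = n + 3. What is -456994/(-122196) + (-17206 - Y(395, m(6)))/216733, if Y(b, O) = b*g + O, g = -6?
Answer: 2859784075/778938402 ≈ 3.6714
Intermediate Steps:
m(n) = -5 + n (m(n) = -8 + (n + 3) = -8 + (3 + n) = -5 + n)
Y(b, O) = O - 6*b (Y(b, O) = b*(-6) + O = -6*b + O = O - 6*b)
-456994/(-122196) + (-17206 - Y(395, m(6)))/216733 = -456994/(-122196) + (-17206 - ((-5 + 6) - 6*395))/216733 = -456994*(-1/122196) + (-17206 - (1 - 2370))*(1/216733) = 13441/3594 + (-17206 - 1*(-2369))*(1/216733) = 13441/3594 + (-17206 + 2369)*(1/216733) = 13441/3594 - 14837*1/216733 = 13441/3594 - 14837/216733 = 2859784075/778938402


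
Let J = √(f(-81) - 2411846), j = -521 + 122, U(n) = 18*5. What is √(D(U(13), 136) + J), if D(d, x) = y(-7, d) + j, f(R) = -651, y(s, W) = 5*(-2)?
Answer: √(-409 + I*√2412497) ≈ 24.466 + 31.742*I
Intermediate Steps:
U(n) = 90
y(s, W) = -10
j = -399
D(d, x) = -409 (D(d, x) = -10 - 399 = -409)
J = I*√2412497 (J = √(-651 - 2411846) = √(-2412497) = I*√2412497 ≈ 1553.2*I)
√(D(U(13), 136) + J) = √(-409 + I*√2412497)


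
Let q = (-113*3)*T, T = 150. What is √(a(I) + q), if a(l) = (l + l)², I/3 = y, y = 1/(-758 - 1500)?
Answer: 3*I*√7201721649/1129 ≈ 225.5*I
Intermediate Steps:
y = -1/2258 (y = 1/(-2258) = -1/2258 ≈ -0.00044287)
I = -3/2258 (I = 3*(-1/2258) = -3/2258 ≈ -0.0013286)
q = -50850 (q = -113*3*150 = -339*150 = -50850)
a(l) = 4*l² (a(l) = (2*l)² = 4*l²)
√(a(I) + q) = √(4*(-3/2258)² - 50850) = √(4*(9/5098564) - 50850) = √(9/1274641 - 50850) = √(-64815494841/1274641) = 3*I*√7201721649/1129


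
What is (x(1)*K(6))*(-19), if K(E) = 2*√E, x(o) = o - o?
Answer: 0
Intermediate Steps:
x(o) = 0
(x(1)*K(6))*(-19) = (0*(2*√6))*(-19) = 0*(-19) = 0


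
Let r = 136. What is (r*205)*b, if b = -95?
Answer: -2648600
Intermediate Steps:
(r*205)*b = (136*205)*(-95) = 27880*(-95) = -2648600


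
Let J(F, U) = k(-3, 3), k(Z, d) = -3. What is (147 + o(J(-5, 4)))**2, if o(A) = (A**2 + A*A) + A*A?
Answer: 30276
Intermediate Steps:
J(F, U) = -3
o(A) = 3*A**2 (o(A) = (A**2 + A**2) + A**2 = 2*A**2 + A**2 = 3*A**2)
(147 + o(J(-5, 4)))**2 = (147 + 3*(-3)**2)**2 = (147 + 3*9)**2 = (147 + 27)**2 = 174**2 = 30276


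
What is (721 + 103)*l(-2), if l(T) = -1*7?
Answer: -5768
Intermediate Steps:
l(T) = -7
(721 + 103)*l(-2) = (721 + 103)*(-7) = 824*(-7) = -5768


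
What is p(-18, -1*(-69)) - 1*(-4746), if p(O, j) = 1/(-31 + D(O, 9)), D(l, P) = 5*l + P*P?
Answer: 189839/40 ≈ 4746.0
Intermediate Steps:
D(l, P) = P**2 + 5*l (D(l, P) = 5*l + P**2 = P**2 + 5*l)
p(O, j) = 1/(50 + 5*O) (p(O, j) = 1/(-31 + (9**2 + 5*O)) = 1/(-31 + (81 + 5*O)) = 1/(50 + 5*O))
p(-18, -1*(-69)) - 1*(-4746) = 1/(5*(10 - 18)) - 1*(-4746) = (1/5)/(-8) + 4746 = (1/5)*(-1/8) + 4746 = -1/40 + 4746 = 189839/40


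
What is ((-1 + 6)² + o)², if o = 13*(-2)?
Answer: 1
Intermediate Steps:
o = -26
((-1 + 6)² + o)² = ((-1 + 6)² - 26)² = (5² - 26)² = (25 - 26)² = (-1)² = 1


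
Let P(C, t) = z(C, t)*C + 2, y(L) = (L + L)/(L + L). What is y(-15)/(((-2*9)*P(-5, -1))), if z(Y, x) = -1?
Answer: -1/126 ≈ -0.0079365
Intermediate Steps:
y(L) = 1 (y(L) = (2*L)/((2*L)) = (2*L)*(1/(2*L)) = 1)
P(C, t) = 2 - C (P(C, t) = -C + 2 = 2 - C)
y(-15)/(((-2*9)*P(-5, -1))) = 1/((-2*9)*(2 - 1*(-5))) = 1/(-18*(2 + 5)) = 1/(-18*7) = 1/(-126) = 1*(-1/126) = -1/126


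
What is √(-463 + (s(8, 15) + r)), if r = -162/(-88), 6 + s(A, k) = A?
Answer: I*√222233/22 ≈ 21.428*I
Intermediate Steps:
s(A, k) = -6 + A
r = 81/44 (r = -162*(-1/88) = 81/44 ≈ 1.8409)
√(-463 + (s(8, 15) + r)) = √(-463 + ((-6 + 8) + 81/44)) = √(-463 + (2 + 81/44)) = √(-463 + 169/44) = √(-20203/44) = I*√222233/22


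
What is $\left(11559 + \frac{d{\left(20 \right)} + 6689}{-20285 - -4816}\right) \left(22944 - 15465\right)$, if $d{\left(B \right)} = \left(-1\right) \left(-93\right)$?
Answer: $\frac{1337240630331}{15469} \approx 8.6446 \cdot 10^{7}$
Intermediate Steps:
$d{\left(B \right)} = 93$
$\left(11559 + \frac{d{\left(20 \right)} + 6689}{-20285 - -4816}\right) \left(22944 - 15465\right) = \left(11559 + \frac{93 + 6689}{-20285 - -4816}\right) \left(22944 - 15465\right) = \left(11559 + \frac{6782}{-20285 + 4816}\right) 7479 = \left(11559 + \frac{6782}{-15469}\right) 7479 = \left(11559 + 6782 \left(- \frac{1}{15469}\right)\right) 7479 = \left(11559 - \frac{6782}{15469}\right) 7479 = \frac{178799389}{15469} \cdot 7479 = \frac{1337240630331}{15469}$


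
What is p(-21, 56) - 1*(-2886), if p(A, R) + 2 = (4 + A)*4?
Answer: 2816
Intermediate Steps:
p(A, R) = 14 + 4*A (p(A, R) = -2 + (4 + A)*4 = -2 + (16 + 4*A) = 14 + 4*A)
p(-21, 56) - 1*(-2886) = (14 + 4*(-21)) - 1*(-2886) = (14 - 84) + 2886 = -70 + 2886 = 2816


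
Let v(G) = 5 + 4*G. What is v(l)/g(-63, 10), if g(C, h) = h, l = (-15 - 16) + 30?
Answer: ⅒ ≈ 0.10000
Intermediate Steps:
l = -1 (l = -31 + 30 = -1)
v(l)/g(-63, 10) = (5 + 4*(-1))/10 = (5 - 4)*(⅒) = 1*(⅒) = ⅒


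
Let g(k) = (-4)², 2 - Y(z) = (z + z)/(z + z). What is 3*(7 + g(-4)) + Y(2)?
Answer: 70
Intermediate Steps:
Y(z) = 1 (Y(z) = 2 - (z + z)/(z + z) = 2 - 2*z/(2*z) = 2 - 2*z*1/(2*z) = 2 - 1*1 = 2 - 1 = 1)
g(k) = 16
3*(7 + g(-4)) + Y(2) = 3*(7 + 16) + 1 = 3*23 + 1 = 69 + 1 = 70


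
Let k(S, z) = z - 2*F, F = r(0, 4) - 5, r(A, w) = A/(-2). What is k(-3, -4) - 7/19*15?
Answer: 9/19 ≈ 0.47368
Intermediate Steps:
r(A, w) = -A/2 (r(A, w) = A*(-1/2) = -A/2)
F = -5 (F = -1/2*0 - 5 = 0 - 5 = -5)
k(S, z) = 10 + z (k(S, z) = z - 2*(-5) = z + 10 = 10 + z)
k(-3, -4) - 7/19*15 = (10 - 4) - 7/19*15 = 6 - 7*1/19*15 = 6 - 7/19*15 = 6 - 105/19 = 9/19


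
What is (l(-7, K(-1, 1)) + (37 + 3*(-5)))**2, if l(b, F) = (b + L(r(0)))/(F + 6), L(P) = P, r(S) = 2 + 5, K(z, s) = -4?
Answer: 484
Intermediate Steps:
r(S) = 7
l(b, F) = (7 + b)/(6 + F) (l(b, F) = (b + 7)/(F + 6) = (7 + b)/(6 + F))
(l(-7, K(-1, 1)) + (37 + 3*(-5)))**2 = ((7 - 7)/(6 - 4) + (37 + 3*(-5)))**2 = (0/2 + (37 - 15))**2 = ((1/2)*0 + 22)**2 = (0 + 22)**2 = 22**2 = 484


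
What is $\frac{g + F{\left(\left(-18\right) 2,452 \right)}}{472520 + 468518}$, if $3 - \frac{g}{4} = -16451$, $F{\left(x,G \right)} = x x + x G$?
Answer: $\frac{25420}{470519} \approx 0.054025$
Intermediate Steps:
$F{\left(x,G \right)} = x^{2} + G x$
$g = 65816$ ($g = 12 - -65804 = 12 + 65804 = 65816$)
$\frac{g + F{\left(\left(-18\right) 2,452 \right)}}{472520 + 468518} = \frac{65816 + \left(-18\right) 2 \left(452 - 36\right)}{472520 + 468518} = \frac{65816 - 36 \left(452 - 36\right)}{941038} = \left(65816 - 14976\right) \frac{1}{941038} = 50840 \cdot \frac{1}{941038} = \frac{25420}{470519}$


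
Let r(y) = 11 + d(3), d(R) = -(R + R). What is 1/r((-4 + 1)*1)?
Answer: ⅕ ≈ 0.20000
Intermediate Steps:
d(R) = -2*R
r(y) = 5 (r(y) = 11 - 2*3 = 11 - 6 = 5)
1/r((-4 + 1)*1) = 1/5 = ⅕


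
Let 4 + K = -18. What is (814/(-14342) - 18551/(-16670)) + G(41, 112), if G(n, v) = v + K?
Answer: 10884895831/119540570 ≈ 91.056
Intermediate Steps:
K = -22 (K = -4 - 18 = -22)
G(n, v) = -22 + v (G(n, v) = v - 22 = -22 + v)
(814/(-14342) - 18551/(-16670)) + G(41, 112) = (814/(-14342) - 18551/(-16670)) + (-22 + 112) = (814*(-1/14342) - 18551*(-1/16670)) + 90 = (-407/7171 + 18551/16670) + 90 = 126244531/119540570 + 90 = 10884895831/119540570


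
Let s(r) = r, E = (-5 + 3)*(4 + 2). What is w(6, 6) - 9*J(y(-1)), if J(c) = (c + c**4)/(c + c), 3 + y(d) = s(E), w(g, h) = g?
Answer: 15189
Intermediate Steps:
E = -12 (E = -2*6 = -12)
y(d) = -15 (y(d) = -3 - 12 = -15)
J(c) = (c + c**4)/(2*c) (J(c) = (c + c**4)/((2*c)) = (c + c**4)*(1/(2*c)) = (c + c**4)/(2*c))
w(6, 6) - 9*J(y(-1)) = 6 - 9*(1/2 + (1/2)*(-15)**3) = 6 - 9*(1/2 + (1/2)*(-3375)) = 6 - 9*(1/2 - 3375/2) = 6 - 9*(-1687) = 6 + 15183 = 15189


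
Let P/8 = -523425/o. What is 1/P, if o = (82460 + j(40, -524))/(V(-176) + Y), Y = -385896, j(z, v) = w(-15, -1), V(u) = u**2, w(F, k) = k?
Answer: 82459/1486192008000 ≈ 5.5483e-8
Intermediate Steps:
j(z, v) = -1
o = -82459/354920 (o = (82460 - 1)/((-176)**2 - 385896) = 82459/(30976 - 385896) = 82459/(-354920) = 82459*(-1/354920) = -82459/354920 ≈ -0.23233)
P = 1486192008000/82459 (P = 8*(-523425/(-82459/354920)) = 8*(-523425*(-354920/82459)) = 8*(185774001000/82459) = 1486192008000/82459 ≈ 1.8023e+7)
1/P = 1/(1486192008000/82459) = 82459/1486192008000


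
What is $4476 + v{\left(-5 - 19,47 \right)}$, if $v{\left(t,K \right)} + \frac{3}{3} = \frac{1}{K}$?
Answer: $\frac{210326}{47} \approx 4475.0$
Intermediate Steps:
$v{\left(t,K \right)} = -1 + \frac{1}{K}$
$4476 + v{\left(-5 - 19,47 \right)} = 4476 + \frac{1 - 47}{47} = 4476 + \frac{1}{47} \left(-46\right) = 4476 - \frac{46}{47} = \frac{210326}{47}$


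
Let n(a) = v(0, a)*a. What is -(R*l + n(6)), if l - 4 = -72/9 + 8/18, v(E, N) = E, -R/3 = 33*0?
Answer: 0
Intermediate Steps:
R = 0 (R = -99*0 = -3*0 = 0)
l = -32/9 (l = 4 + (-72/9 + 8/18) = 4 + (-72*⅑ + 8*(1/18)) = 4 + (-8 + 4/9) = 4 - 68/9 = -32/9 ≈ -3.5556)
n(a) = 0 (n(a) = 0*a = 0)
-(R*l + n(6)) = -(0*(-32/9) + 0) = -(0 + 0) = -1*0 = 0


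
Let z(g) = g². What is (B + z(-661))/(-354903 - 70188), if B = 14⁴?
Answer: -475337/425091 ≈ -1.1182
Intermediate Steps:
B = 38416
(B + z(-661))/(-354903 - 70188) = (38416 + (-661)²)/(-354903 - 70188) = (38416 + 436921)/(-425091) = 475337*(-1/425091) = -475337/425091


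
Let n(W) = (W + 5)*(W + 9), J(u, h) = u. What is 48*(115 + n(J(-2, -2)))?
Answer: 6528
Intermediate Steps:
n(W) = (5 + W)*(9 + W)
48*(115 + n(J(-2, -2))) = 48*(115 + (45 + (-2)² + 14*(-2))) = 48*(115 + (45 + 4 - 28)) = 48*(115 + 21) = 48*136 = 6528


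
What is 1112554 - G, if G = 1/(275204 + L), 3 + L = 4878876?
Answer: 5734188982657/5154077 ≈ 1.1126e+6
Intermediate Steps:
L = 4878873 (L = -3 + 4878876 = 4878873)
G = 1/5154077 (G = 1/(275204 + 4878873) = 1/5154077 ≈ 1.9402e-7)
1112554 - G = 1112554 - 1*1/5154077 = 1112554 - 1/5154077 = 5734188982657/5154077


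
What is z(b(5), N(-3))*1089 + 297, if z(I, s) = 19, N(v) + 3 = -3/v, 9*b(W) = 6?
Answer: 20988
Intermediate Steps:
b(W) = 2/3 (b(W) = (1/9)*6 = 2/3)
N(v) = -3 - 3/v
z(b(5), N(-3))*1089 + 297 = 19*1089 + 297 = 20691 + 297 = 20988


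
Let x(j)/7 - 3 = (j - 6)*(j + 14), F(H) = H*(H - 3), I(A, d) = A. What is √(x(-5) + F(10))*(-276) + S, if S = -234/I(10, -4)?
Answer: -117/5 - 276*I*√602 ≈ -23.4 - 6771.9*I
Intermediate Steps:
F(H) = H*(-3 + H)
x(j) = 21 + 7*(-6 + j)*(14 + j) (x(j) = 21 + 7*((j - 6)*(j + 14)) = 21 + 7*((-6 + j)*(14 + j)) = 21 + 7*(-6 + j)*(14 + j))
S = -117/5 (S = -234/10 = -234*⅒ = -117/5 ≈ -23.400)
√(x(-5) + F(10))*(-276) + S = √((-567 + 7*(-5)² + 56*(-5)) + 10*(-3 + 10))*(-276) - 117/5 = √((-567 + 7*25 - 280) + 10*7)*(-276) - 117/5 = √((-567 + 175 - 280) + 70)*(-276) - 117/5 = √(-672 + 70)*(-276) - 117/5 = √(-602)*(-276) - 117/5 = (I*√602)*(-276) - 117/5 = -276*I*√602 - 117/5 = -117/5 - 276*I*√602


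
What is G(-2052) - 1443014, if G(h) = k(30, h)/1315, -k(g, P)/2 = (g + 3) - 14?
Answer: -1897563448/1315 ≈ -1.4430e+6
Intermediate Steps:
k(g, P) = 22 - 2*g (k(g, P) = -2*((g + 3) - 14) = -2*((3 + g) - 14) = -2*(-11 + g) = 22 - 2*g)
G(h) = -38/1315 (G(h) = (22 - 2*30)/1315 = (22 - 60)*(1/1315) = -38*1/1315 = -38/1315)
G(-2052) - 1443014 = -38/1315 - 1443014 = -1897563448/1315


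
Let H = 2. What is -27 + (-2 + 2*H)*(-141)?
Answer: -309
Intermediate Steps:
-27 + (-2 + 2*H)*(-141) = -27 + (-2 + 2*2)*(-141) = -27 + (-2 + 4)*(-141) = -27 + 2*(-141) = -27 - 282 = -309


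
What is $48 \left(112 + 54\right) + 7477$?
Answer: $15445$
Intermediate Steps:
$48 \left(112 + 54\right) + 7477 = 48 \cdot 166 + 7477 = 7968 + 7477 = 15445$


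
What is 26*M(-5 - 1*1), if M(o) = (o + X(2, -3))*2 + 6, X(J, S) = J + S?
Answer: -208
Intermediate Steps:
M(o) = 4 + 2*o (M(o) = (o + (2 - 3))*2 + 6 = (o - 1)*2 + 6 = (-1 + o)*2 + 6 = (-2 + 2*o) + 6 = 4 + 2*o)
26*M(-5 - 1*1) = 26*(4 + 2*(-5 - 1*1)) = 26*(4 + 2*(-5 - 1)) = 26*(4 + 2*(-6)) = 26*(4 - 12) = 26*(-8) = -208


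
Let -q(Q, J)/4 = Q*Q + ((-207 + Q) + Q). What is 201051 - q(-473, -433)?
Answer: 1091355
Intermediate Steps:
q(Q, J) = 828 - 8*Q - 4*Q² (q(Q, J) = -4*(Q*Q + ((-207 + Q) + Q)) = -4*(Q² + (-207 + 2*Q)) = -4*(-207 + Q² + 2*Q) = 828 - 8*Q - 4*Q²)
201051 - q(-473, -433) = 201051 - (828 - 8*(-473) - 4*(-473)²) = 201051 - (828 + 3784 - 4*223729) = 201051 - (828 + 3784 - 894916) = 201051 - 1*(-890304) = 201051 + 890304 = 1091355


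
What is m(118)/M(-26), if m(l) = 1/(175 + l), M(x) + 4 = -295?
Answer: -1/87607 ≈ -1.1415e-5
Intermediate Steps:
M(x) = -299 (M(x) = -4 - 295 = -299)
m(118)/M(-26) = 1/((175 + 118)*(-299)) = -1/299/293 = (1/293)*(-1/299) = -1/87607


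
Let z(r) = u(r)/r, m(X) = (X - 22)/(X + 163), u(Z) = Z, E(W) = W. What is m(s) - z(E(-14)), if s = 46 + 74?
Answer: -185/283 ≈ -0.65371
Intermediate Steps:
s = 120
m(X) = (-22 + X)/(163 + X)
z(r) = 1 (z(r) = r/r = 1)
m(s) - z(E(-14)) = (-22 + 120)/(163 + 120) - 1*1 = 98/283 - 1 = -185/283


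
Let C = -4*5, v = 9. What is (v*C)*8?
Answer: -1440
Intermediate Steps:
C = -20
(v*C)*8 = (9*(-20))*8 = -180*8 = -1440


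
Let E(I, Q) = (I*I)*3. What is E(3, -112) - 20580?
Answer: -20553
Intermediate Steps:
E(I, Q) = 3*I**2 (E(I, Q) = I**2*3 = 3*I**2)
E(3, -112) - 20580 = 3*3**2 - 20580 = 3*9 - 20580 = 27 - 20580 = -20553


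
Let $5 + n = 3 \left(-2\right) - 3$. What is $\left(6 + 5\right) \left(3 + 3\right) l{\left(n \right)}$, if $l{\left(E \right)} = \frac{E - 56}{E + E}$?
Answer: $165$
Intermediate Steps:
$n = -14$ ($n = -5 + \left(3 \left(-2\right) - 3\right) = -5 - 9 = -14$)
$l{\left(E \right)} = \frac{-56 + E}{2 E}$
$\left(6 + 5\right) \left(3 + 3\right) l{\left(n \right)} = \left(6 + 5\right) \left(3 + 3\right) \frac{-56 - 14}{2 \left(-14\right)} = 11 \cdot 6 \cdot \frac{1}{2} \left(- \frac{1}{14}\right) \left(-70\right) = 66 \cdot \frac{5}{2} = 165$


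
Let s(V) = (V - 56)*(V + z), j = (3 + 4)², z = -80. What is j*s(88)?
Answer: 12544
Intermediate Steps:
j = 49 (j = 7² = 49)
s(V) = (-80 + V)*(-56 + V) (s(V) = (V - 56)*(V - 80) = (-56 + V)*(-80 + V) = (-80 + V)*(-56 + V))
j*s(88) = 49*(4480 + 88² - 136*88) = 49*(4480 + 7744 - 11968) = 49*256 = 12544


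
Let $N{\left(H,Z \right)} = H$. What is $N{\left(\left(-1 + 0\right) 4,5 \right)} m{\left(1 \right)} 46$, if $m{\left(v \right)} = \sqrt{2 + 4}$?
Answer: $- 184 \sqrt{6} \approx -450.71$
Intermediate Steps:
$m{\left(v \right)} = \sqrt{6}$
$N{\left(\left(-1 + 0\right) 4,5 \right)} m{\left(1 \right)} 46 = \left(-1 + 0\right) 4 \sqrt{6} \cdot 46 = \left(-1\right) 4 \sqrt{6} \cdot 46 = - 4 \sqrt{6} \cdot 46 = - 184 \sqrt{6}$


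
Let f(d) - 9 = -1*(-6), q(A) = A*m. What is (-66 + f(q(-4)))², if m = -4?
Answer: 2601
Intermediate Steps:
q(A) = -4*A (q(A) = A*(-4) = -4*A)
f(d) = 15 (f(d) = 9 - 1*(-6) = 9 + 6 = 15)
(-66 + f(q(-4)))² = (-66 + 15)² = (-51)² = 2601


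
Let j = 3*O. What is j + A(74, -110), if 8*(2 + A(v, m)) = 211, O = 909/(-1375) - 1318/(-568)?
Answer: 22924689/781000 ≈ 29.353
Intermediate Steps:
O = 647969/390500 (O = 909*(-1/1375) - 1318*(-1/568) = -909/1375 + 659/284 = 647969/390500 ≈ 1.6593)
A(v, m) = 195/8 (A(v, m) = -2 + (⅛)*211 = -2 + 211/8 = 195/8)
j = 1943907/390500 (j = 3*(647969/390500) = 1943907/390500 ≈ 4.9780)
j + A(74, -110) = 1943907/390500 + 195/8 = 22924689/781000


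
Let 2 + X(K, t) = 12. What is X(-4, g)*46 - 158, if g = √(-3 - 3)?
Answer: 302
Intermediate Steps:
g = I*√6 (g = √(-6) = I*√6 ≈ 2.4495*I)
X(K, t) = 10 (X(K, t) = -2 + 12 = 10)
X(-4, g)*46 - 158 = 10*46 - 158 = 460 - 158 = 302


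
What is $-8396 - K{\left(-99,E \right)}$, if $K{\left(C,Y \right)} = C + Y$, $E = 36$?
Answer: $-8333$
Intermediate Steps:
$-8396 - K{\left(-99,E \right)} = -8396 - \left(-99 + 36\right) = -8396 - -63 = -8396 + 63 = -8333$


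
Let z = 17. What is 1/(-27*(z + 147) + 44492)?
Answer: 1/40064 ≈ 2.4960e-5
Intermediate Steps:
1/(-27*(z + 147) + 44492) = 1/(-27*(17 + 147) + 44492) = 1/(-27*164 + 44492) = 1/(-4428 + 44492) = 1/40064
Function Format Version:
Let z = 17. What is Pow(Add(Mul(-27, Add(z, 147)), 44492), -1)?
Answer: Rational(1, 40064) ≈ 2.4960e-5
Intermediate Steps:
Pow(Add(Mul(-27, Add(z, 147)), 44492), -1) = Pow(Add(Mul(-27, Add(17, 147)), 44492), -1) = Pow(Add(Mul(-27, 164), 44492), -1) = Pow(Add(-4428, 44492), -1) = Pow(40064, -1) = Rational(1, 40064)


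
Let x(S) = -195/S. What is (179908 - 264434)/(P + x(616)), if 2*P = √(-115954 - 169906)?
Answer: 2030652624/5423572213 + 32073897856*I*√71465/27117861065 ≈ 0.37441 + 316.19*I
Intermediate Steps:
P = I*√71465 (P = √(-115954 - 169906)/2 = √(-285860)/2 = (2*I*√71465)/2 = I*√71465 ≈ 267.33*I)
(179908 - 264434)/(P + x(616)) = (179908 - 264434)/(I*√71465 - 195/616) = -84526/(I*√71465 - 195*1/616) = -84526/(I*√71465 - 195/616) = -84526/(-195/616 + I*√71465)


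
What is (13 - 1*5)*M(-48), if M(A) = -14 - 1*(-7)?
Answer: -56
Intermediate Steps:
M(A) = -7 (M(A) = -14 + 7 = -7)
(13 - 1*5)*M(-48) = (13 - 1*5)*(-7) = (13 - 5)*(-7) = 8*(-7) = -56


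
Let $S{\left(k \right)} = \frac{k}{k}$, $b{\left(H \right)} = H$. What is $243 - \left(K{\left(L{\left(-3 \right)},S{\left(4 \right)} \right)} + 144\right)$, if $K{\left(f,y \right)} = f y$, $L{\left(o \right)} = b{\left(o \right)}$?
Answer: $102$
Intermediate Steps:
$L{\left(o \right)} = o$
$S{\left(k \right)} = 1$
$243 - \left(K{\left(L{\left(-3 \right)},S{\left(4 \right)} \right)} + 144\right) = 243 - \left(\left(-3\right) 1 + 144\right) = 243 - \left(-3 + 144\right) = 243 - 141 = 102$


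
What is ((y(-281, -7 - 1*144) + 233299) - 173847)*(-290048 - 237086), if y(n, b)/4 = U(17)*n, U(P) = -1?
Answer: -31931669184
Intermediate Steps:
y(n, b) = -4*n (y(n, b) = 4*(-n) = -4*n)
((y(-281, -7 - 1*144) + 233299) - 173847)*(-290048 - 237086) = ((-4*(-281) + 233299) - 173847)*(-290048 - 237086) = ((1124 + 233299) - 173847)*(-527134) = (234423 - 173847)*(-527134) = 60576*(-527134) = -31931669184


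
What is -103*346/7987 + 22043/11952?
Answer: -249887935/95460624 ≈ -2.6177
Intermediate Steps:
-103*346/7987 + 22043/11952 = -35638*1/7987 + 22043*(1/11952) = -35638/7987 + 22043/11952 = -249887935/95460624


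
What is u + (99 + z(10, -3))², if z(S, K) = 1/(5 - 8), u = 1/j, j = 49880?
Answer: 4370286089/448920 ≈ 9735.1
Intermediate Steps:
u = 1/49880 ≈ 2.0048e-5
z(S, K) = -⅓ (z(S, K) = 1/(-3) = -⅓)
u + (99 + z(10, -3))² = 1/49880 + (99 - ⅓)² = 1/49880 + (296/3)² = 1/49880 + 87616/9 = 4370286089/448920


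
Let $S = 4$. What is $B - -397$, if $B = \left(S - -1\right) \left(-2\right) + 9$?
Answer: $396$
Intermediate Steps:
$B = -1$ ($B = \left(4 - -1\right) \left(-2\right) + 9 = \left(4 + 1\right) \left(-2\right) + 9 = 5 \left(-2\right) + 9 = -10 + 9 = -1$)
$B - -397 = -1 - -397 = -1 + 397 = 396$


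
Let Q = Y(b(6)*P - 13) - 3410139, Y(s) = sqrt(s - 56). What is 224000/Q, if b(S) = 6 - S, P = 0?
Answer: -25462371200/387634933313 - 22400*I*sqrt(69)/1162904799939 ≈ -0.065686 - 1.6e-7*I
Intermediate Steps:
Y(s) = sqrt(-56 + s)
Q = -3410139 + I*sqrt(69) (Q = sqrt(-56 + ((6 - 1*6)*0 - 13)) - 3410139 = sqrt(-56 + ((6 - 6)*0 - 13)) - 3410139 = sqrt(-56 + (0*0 - 13)) - 3410139 = sqrt(-56 + (0 - 13)) - 3410139 = sqrt(-56 - 13) - 3410139 = sqrt(-69) - 3410139 = I*sqrt(69) - 3410139 = -3410139 + I*sqrt(69) ≈ -3.4101e+6 + 8.3066*I)
224000/Q = 224000/(-3410139 + I*sqrt(69))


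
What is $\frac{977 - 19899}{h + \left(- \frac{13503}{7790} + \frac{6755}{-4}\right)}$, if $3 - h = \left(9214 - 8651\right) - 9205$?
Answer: $- \frac{294804760}{108351369} \approx -2.7208$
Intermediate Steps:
$h = 8645$ ($h = 3 - \left(\left(9214 - 8651\right) - 9205\right) = 3 - \left(563 - 9205\right) = 3 - -8642 = 3 + 8642 = 8645$)
$\frac{977 - 19899}{h + \left(- \frac{13503}{7790} + \frac{6755}{-4}\right)} = \frac{977 - 19899}{8645 + \left(- \frac{13503}{7790} + \frac{6755}{-4}\right)} = \frac{977 - 19899}{8645 + \left(\left(-13503\right) \frac{1}{7790} + 6755 \left(- \frac{1}{4}\right)\right)} = - \frac{18922}{8645 - \frac{26337731}{15580}} = - \frac{18922}{\frac{108351369}{15580}} = \left(-18922\right) \frac{15580}{108351369} = - \frac{294804760}{108351369}$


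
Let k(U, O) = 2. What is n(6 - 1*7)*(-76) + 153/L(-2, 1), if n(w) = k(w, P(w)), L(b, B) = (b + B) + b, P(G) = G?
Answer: -203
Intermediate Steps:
L(b, B) = B + 2*b (L(b, B) = (B + b) + b = B + 2*b)
n(w) = 2
n(6 - 1*7)*(-76) + 153/L(-2, 1) = 2*(-76) + 153/(1 + 2*(-2)) = -152 + 153/(1 - 4) = -152 + 153/(-3) = -152 + 153*(-1/3) = -152 - 51 = -203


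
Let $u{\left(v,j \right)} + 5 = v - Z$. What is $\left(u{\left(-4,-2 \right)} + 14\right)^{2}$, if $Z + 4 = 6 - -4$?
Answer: $1$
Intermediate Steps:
$Z = 6$ ($Z = -4 + \left(6 - -4\right) = -4 + \left(6 + 4\right) = -4 + 10 = 6$)
$u{\left(v,j \right)} = -11 + v$ ($u{\left(v,j \right)} = -5 + \left(v - 6\right) = -5 + \left(-6 + v\right) = -11 + v$)
$\left(u{\left(-4,-2 \right)} + 14\right)^{2} = \left(\left(-11 - 4\right) + 14\right)^{2} = \left(-15 + 14\right)^{2} = \left(-1\right)^{2} = 1$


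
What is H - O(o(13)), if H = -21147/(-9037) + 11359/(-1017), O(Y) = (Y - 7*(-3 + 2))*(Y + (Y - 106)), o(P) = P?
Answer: 2089123088/1312947 ≈ 1591.2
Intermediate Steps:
O(Y) = (-106 + 2*Y)*(7 + Y) (O(Y) = (Y - 7*(-1))*(Y + (-106 + Y)) = (Y + 7)*(-106 + 2*Y) = (7 + Y)*(-106 + 2*Y) = (-106 + 2*Y)*(7 + Y))
H = -11592112/1312947 (H = -21147*(-1/9037) + 11359*(-1/1017) = 3021/1291 - 11359/1017 = -11592112/1312947 ≈ -8.8291)
H - O(o(13)) = -11592112/1312947 - (-742 - 92*13 + 2*13**2) = -11592112/1312947 - (-742 - 1196 + 2*169) = -11592112/1312947 - (-742 - 1196 + 338) = -11592112/1312947 - 1*(-1600) = -11592112/1312947 + 1600 = 2089123088/1312947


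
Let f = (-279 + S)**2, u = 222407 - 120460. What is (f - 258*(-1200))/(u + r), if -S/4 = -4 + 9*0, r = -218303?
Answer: -378769/116356 ≈ -3.2553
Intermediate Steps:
u = 101947
S = 16 (S = -4*(-4 + 9*0) = -4*(-4 + 0) = -4*(-4) = 16)
f = 69169 (f = (-279 + 16)**2 = (-263)**2 = 69169)
(f - 258*(-1200))/(u + r) = (69169 - 258*(-1200))/(101947 - 218303) = (69169 + 309600)/(-116356) = 378769*(-1/116356) = -378769/116356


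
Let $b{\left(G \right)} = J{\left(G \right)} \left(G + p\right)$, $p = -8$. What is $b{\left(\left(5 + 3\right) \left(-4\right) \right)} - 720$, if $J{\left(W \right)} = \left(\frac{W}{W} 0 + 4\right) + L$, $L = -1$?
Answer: $-840$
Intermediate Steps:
$J{\left(W \right)} = 3$ ($J{\left(W \right)} = \left(\frac{W}{W} 0 + 4\right) - 1 = \left(1 \cdot 0 + 4\right) - 1 = \left(0 + 4\right) - 1 = 4 - 1 = 3$)
$b{\left(G \right)} = -24 + 3 G$ ($b{\left(G \right)} = 3 \left(G - 8\right) = 3 \left(-8 + G\right) = -24 + 3 G$)
$b{\left(\left(5 + 3\right) \left(-4\right) \right)} - 720 = \left(-24 + 3 \left(5 + 3\right) \left(-4\right)\right) - 720 = \left(-24 + 3 \cdot 8 \left(-4\right)\right) - 720 = \left(-24 + 3 \left(-32\right)\right) - 720 = \left(-24 - 96\right) - 720 = -120 - 720 = -840$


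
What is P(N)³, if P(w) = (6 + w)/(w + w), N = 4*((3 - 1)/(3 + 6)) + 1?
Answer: 357911/39304 ≈ 9.1062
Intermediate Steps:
N = 17/9 (N = 4*(2/9) + 1 = 8/9 + 1 = 17/9 ≈ 1.8889)
P(w) = (6 + w)/(2*w) (P(w) = (6 + w)/((2*w)) = (6 + w)*(1/(2*w)) = (6 + w)/(2*w))
P(N)³ = ((6 + 17/9)/(2*(17/9)))³ = ((½)*(9/17)*(71/9))³ = (71/34)³ = 357911/39304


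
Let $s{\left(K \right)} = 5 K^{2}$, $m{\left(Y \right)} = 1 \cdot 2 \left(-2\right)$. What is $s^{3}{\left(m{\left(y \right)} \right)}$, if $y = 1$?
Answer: $512000$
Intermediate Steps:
$m{\left(Y \right)} = -4$ ($m{\left(Y \right)} = 2 \left(-2\right) = -4$)
$s^{3}{\left(m{\left(y \right)} \right)} = \left(5 \left(-4\right)^{2}\right)^{3} = \left(5 \cdot 16\right)^{3} = 80^{3} = 512000$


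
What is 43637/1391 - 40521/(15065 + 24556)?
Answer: 557525622/18370937 ≈ 30.348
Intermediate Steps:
43637/1391 - 40521/(15065 + 24556) = 43637*(1/1391) - 40521/39621 = 43637/1391 - 40521*1/39621 = 43637/1391 - 13507/13207 = 557525622/18370937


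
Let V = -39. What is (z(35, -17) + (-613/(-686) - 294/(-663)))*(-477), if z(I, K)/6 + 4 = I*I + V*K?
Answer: -817557453225/151606 ≈ -5.3926e+6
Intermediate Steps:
z(I, K) = -24 - 234*K + 6*I² (z(I, K) = -24 + 6*(I*I - 39*K) = -24 + 6*(I² - 39*K) = -24 + (-234*K + 6*I²) = -24 - 234*K + 6*I²)
(z(35, -17) + (-613/(-686) - 294/(-663)))*(-477) = ((-24 - 234*(-17) + 6*35²) + (-613/(-686) - 294/(-663)))*(-477) = ((-24 + 3978 + 6*1225) + (-613*(-1/686) - 294*(-1/663)))*(-477) = ((-24 + 3978 + 7350) + (613/686 + 98/221))*(-477) = (11304 + 202701/151606)*(-477) = (1713956925/151606)*(-477) = -817557453225/151606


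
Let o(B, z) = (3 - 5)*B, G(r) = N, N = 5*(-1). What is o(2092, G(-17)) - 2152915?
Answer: -2157099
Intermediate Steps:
N = -5
G(r) = -5
o(B, z) = -2*B
o(2092, G(-17)) - 2152915 = -2*2092 - 2152915 = -4184 - 2152915 = -2157099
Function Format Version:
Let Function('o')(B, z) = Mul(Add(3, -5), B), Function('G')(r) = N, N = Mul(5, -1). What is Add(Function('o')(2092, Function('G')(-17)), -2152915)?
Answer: -2157099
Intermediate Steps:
N = -5
Function('G')(r) = -5
Function('o')(B, z) = Mul(-2, B)
Add(Function('o')(2092, Function('G')(-17)), -2152915) = Add(Mul(-2, 2092), -2152915) = Add(-4184, -2152915) = -2157099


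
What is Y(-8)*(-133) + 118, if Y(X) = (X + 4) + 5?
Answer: -15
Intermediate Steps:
Y(X) = 9 + X (Y(X) = (4 + X) + 5 = 9 + X)
Y(-8)*(-133) + 118 = (9 - 8)*(-133) + 118 = 1*(-133) + 118 = -133 + 118 = -15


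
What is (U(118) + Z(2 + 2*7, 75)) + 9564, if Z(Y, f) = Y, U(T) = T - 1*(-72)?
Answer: 9770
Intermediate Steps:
U(T) = 72 + T (U(T) = T + 72 = 72 + T)
(U(118) + Z(2 + 2*7, 75)) + 9564 = ((72 + 118) + (2 + 2*7)) + 9564 = (190 + (2 + 14)) + 9564 = (190 + 16) + 9564 = 206 + 9564 = 9770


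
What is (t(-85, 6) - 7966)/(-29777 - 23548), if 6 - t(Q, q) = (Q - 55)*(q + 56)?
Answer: -16/1185 ≈ -0.013502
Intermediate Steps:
t(Q, q) = 6 - (-55 + Q)*(56 + q) (t(Q, q) = 6 - (Q - 55)*(q + 56) = 6 - (-55 + Q)*(56 + q))
(t(-85, 6) - 7966)/(-29777 - 23548) = ((3086 - 56*(-85) + 55*6 - 1*(-85)*6) - 7966)/(-29777 - 23548) = ((3086 + 4760 + 330 + 510) - 7966)/(-53325) = (8686 - 7966)*(-1/53325) = 720*(-1/53325) = -16/1185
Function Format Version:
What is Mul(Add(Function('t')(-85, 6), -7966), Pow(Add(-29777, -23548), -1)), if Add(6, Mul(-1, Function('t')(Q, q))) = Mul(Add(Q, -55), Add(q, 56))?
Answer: Rational(-16, 1185) ≈ -0.013502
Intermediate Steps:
Function('t')(Q, q) = Add(6, Mul(-1, Add(-55, Q), Add(56, q))) (Function('t')(Q, q) = Add(6, Mul(-1, Mul(Add(Q, -55), Add(q, 56)))) = Add(6, Mul(-1, Mul(Add(-55, Q), Add(56, q)))) = Add(6, Mul(-1, Add(-55, Q), Add(56, q))))
Mul(Add(Function('t')(-85, 6), -7966), Pow(Add(-29777, -23548), -1)) = Mul(Add(Add(3086, Mul(-56, -85), Mul(55, 6), Mul(-1, -85, 6)), -7966), Pow(Add(-29777, -23548), -1)) = Mul(Add(Add(3086, 4760, 330, 510), -7966), Pow(-53325, -1)) = Mul(Add(8686, -7966), Rational(-1, 53325)) = Mul(720, Rational(-1, 53325)) = Rational(-16, 1185)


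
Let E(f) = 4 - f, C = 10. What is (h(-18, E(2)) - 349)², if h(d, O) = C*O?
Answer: 108241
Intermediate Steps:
h(d, O) = 10*O
(h(-18, E(2)) - 349)² = (10*(4 - 1*2) - 349)² = (10*(4 - 2) - 349)² = (10*2 - 349)² = (20 - 349)² = (-329)² = 108241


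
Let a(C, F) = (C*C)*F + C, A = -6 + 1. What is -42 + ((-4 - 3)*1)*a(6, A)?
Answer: 1176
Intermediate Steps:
A = -5
a(C, F) = C + F*C**2 (a(C, F) = C**2*F + C = F*C**2 + C = C + F*C**2)
-42 + ((-4 - 3)*1)*a(6, A) = -42 + ((-4 - 3)*1)*(6*(1 + 6*(-5))) = -42 + (-7*1)*(6*(1 - 30)) = -42 - 42*(-29) = -42 - 7*(-174) = -42 + 1218 = 1176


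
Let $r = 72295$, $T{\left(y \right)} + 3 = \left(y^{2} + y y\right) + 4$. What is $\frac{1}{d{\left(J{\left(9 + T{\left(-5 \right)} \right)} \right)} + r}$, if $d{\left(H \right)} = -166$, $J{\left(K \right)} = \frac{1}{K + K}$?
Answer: $\frac{1}{72129} \approx 1.3864 \cdot 10^{-5}$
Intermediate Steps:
$T{\left(y \right)} = 1 + 2 y^{2}$ ($T{\left(y \right)} = -3 + \left(\left(y^{2} + y y\right) + 4\right) = -3 + \left(\left(y^{2} + y^{2}\right) + 4\right) = -3 + \left(2 y^{2} + 4\right) = -3 + \left(4 + 2 y^{2}\right) = 1 + 2 y^{2}$)
$J{\left(K \right)} = \frac{1}{2 K}$
$\frac{1}{d{\left(J{\left(9 + T{\left(-5 \right)} \right)} \right)} + r} = \frac{1}{-166 + 72295} = \frac{1}{72129}$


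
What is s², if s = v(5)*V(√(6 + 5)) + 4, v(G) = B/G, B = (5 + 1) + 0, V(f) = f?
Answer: 796/25 + 48*√11/5 ≈ 63.680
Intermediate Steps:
B = 6 (B = 6 + 0 = 6)
v(G) = 6/G
s = 4 + 6*√11/5 (s = (6/5)*√(6 + 5) + 4 = (6*(⅕))*√11 + 4 = 6*√11/5 + 4 = 4 + 6*√11/5 ≈ 7.9799)
s² = (4 + 6*√11/5)²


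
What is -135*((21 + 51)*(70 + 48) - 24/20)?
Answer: -1146798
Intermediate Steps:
-135*((21 + 51)*(70 + 48) - 24/20) = -135*(72*118 - 24*1/20) = -135*(8496 - 6/5) = -135*42474/5 = -1146798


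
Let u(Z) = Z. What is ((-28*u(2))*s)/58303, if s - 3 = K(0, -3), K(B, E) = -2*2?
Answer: 8/8329 ≈ 0.00096050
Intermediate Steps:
K(B, E) = -4
s = -1 (s = 3 - 4 = -1)
((-28*u(2))*s)/58303 = (-28*2*(-1))/58303 = -56*(-1)*(1/58303) = 56*(1/58303) = 8/8329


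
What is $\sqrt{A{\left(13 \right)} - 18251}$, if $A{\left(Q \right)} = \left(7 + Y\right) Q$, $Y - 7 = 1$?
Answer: $2 i \sqrt{4514} \approx 134.37 i$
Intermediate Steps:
$Y = 8$ ($Y = 7 + 1 = 8$)
$A{\left(Q \right)} = 15 Q$ ($A{\left(Q \right)} = \left(7 + 8\right) Q = 15 Q$)
$\sqrt{A{\left(13 \right)} - 18251} = \sqrt{15 \cdot 13 - 18251} = \sqrt{195 - 18251} = \sqrt{-18056} = 2 i \sqrt{4514}$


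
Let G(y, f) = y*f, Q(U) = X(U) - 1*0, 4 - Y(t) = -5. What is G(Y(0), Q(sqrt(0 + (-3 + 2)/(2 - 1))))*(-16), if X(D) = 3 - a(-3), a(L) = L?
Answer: -864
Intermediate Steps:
Y(t) = 9 (Y(t) = 4 - 1*(-5) = 4 + 5 = 9)
X(D) = 6 (X(D) = 3 - 1*(-3) = 3 + 3 = 6)
Q(U) = 6 (Q(U) = 6 - 1*0 = 6 + 0 = 6)
G(y, f) = f*y
G(Y(0), Q(sqrt(0 + (-3 + 2)/(2 - 1))))*(-16) = (6*9)*(-16) = 54*(-16) = -864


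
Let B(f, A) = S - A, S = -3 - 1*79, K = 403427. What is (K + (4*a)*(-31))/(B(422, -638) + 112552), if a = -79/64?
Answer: 6457281/1809728 ≈ 3.5681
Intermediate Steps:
a = -79/64 (a = -79*1/64 = -79/64 ≈ -1.2344)
S = -82 (S = -3 - 79 = -82)
B(f, A) = -82 - A
(K + (4*a)*(-31))/(B(422, -638) + 112552) = (403427 + (4*(-79/64))*(-31))/((-82 - 1*(-638)) + 112552) = (403427 - 79/16*(-31))/((-82 + 638) + 112552) = (403427 + 2449/16)/(556 + 112552) = (6457281/16)/113108 = (6457281/16)*(1/113108) = 6457281/1809728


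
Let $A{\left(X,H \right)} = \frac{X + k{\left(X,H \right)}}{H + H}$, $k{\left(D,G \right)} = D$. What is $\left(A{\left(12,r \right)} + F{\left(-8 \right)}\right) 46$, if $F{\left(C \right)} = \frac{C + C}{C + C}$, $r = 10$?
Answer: $\frac{506}{5} \approx 101.2$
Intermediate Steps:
$F{\left(C \right)} = 1$ ($F{\left(C \right)} = \frac{2 C}{2 C} = 2 C \frac{1}{2 C} = 1$)
$A{\left(X,H \right)} = \frac{X}{H}$ ($A{\left(X,H \right)} = \frac{X + X}{H + H} = \frac{2 X}{2 H} = 2 X \frac{1}{2 H} = \frac{X}{H}$)
$\left(A{\left(12,r \right)} + F{\left(-8 \right)}\right) 46 = \left(\frac{12}{10} + 1\right) 46 = \left(12 \cdot \frac{1}{10} + 1\right) 46 = \left(\frac{6}{5} + 1\right) 46 = \frac{11}{5} \cdot 46 = \frac{506}{5}$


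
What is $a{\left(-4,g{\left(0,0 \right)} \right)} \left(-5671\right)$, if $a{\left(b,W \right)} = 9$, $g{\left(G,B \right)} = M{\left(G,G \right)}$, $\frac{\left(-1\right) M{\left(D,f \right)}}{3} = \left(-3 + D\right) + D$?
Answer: $-51039$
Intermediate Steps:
$M{\left(D,f \right)} = 9 - 6 D$ ($M{\left(D,f \right)} = - 3 \left(\left(-3 + D\right) + D\right) = - 3 \left(-3 + 2 D\right) = 9 - 6 D$)
$g{\left(G,B \right)} = 9 - 6 G$
$a{\left(-4,g{\left(0,0 \right)} \right)} \left(-5671\right) = 9 \left(-5671\right) = -51039$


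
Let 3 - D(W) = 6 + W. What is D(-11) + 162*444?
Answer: 71936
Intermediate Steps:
D(W) = -3 - W (D(W) = 3 - (6 + W) = 3 + (-6 - W) = -3 - W)
D(-11) + 162*444 = (-3 - 1*(-11)) + 162*444 = (-3 + 11) + 71928 = 8 + 71928 = 71936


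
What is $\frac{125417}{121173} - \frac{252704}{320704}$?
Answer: $\frac{300025993}{1214395806} \approx 0.24706$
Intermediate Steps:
$\frac{125417}{121173} - \frac{252704}{320704} = 125417 \cdot \frac{1}{121173} - \frac{7897}{10022} = \frac{125417}{121173} - \frac{7897}{10022} = \frac{300025993}{1214395806}$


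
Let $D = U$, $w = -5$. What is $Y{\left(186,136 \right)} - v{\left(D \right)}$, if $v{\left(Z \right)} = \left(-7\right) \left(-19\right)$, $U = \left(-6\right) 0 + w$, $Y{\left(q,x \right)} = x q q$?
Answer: $4704923$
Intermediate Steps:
$Y{\left(q,x \right)} = x q^{2}$ ($Y{\left(q,x \right)} = q x q = x q^{2}$)
$U = -5$ ($U = \left(-6\right) 0 - 5 = 0 - 5 = -5$)
$D = -5$
$v{\left(Z \right)} = 133$
$Y{\left(186,136 \right)} - v{\left(D \right)} = 136 \cdot 186^{2} - 133 = 136 \cdot 34596 - 133 = 4705056 - 133 = 4704923$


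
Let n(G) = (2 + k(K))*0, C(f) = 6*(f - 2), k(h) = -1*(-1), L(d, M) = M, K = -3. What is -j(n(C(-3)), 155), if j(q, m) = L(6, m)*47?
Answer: -7285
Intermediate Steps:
k(h) = 1
C(f) = -12 + 6*f (C(f) = 6*(-2 + f) = -12 + 6*f)
n(G) = 0 (n(G) = (2 + 1)*0 = 3*0 = 0)
j(q, m) = 47*m (j(q, m) = m*47 = 47*m)
-j(n(C(-3)), 155) = -47*155 = -1*7285 = -7285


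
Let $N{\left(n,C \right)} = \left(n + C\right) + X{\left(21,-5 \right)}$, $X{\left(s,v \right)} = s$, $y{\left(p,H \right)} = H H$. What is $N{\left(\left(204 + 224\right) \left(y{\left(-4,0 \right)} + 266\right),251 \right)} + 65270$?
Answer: $179390$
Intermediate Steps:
$y{\left(p,H \right)} = H^{2}$
$N{\left(n,C \right)} = 21 + C + n$ ($N{\left(n,C \right)} = \left(n + C\right) + 21 = \left(C + n\right) + 21 = 21 + C + n$)
$N{\left(\left(204 + 224\right) \left(y{\left(-4,0 \right)} + 266\right),251 \right)} + 65270 = \left(21 + 251 + \left(204 + 224\right) \left(0^{2} + 266\right)\right) + 65270 = \left(21 + 251 + 428 \left(0 + 266\right)\right) + 65270 = \left(21 + 251 + 428 \cdot 266\right) + 65270 = \left(21 + 251 + 113848\right) + 65270 = 114120 + 65270 = 179390$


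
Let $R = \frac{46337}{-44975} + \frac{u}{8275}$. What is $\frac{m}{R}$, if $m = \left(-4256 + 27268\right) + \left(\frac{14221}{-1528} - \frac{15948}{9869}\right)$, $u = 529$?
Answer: $- \frac{5163495972702759475}{216936593252832} \approx -23802.0$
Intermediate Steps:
$R = - \frac{14385876}{14886725}$ ($R = \frac{46337}{-44975} + \frac{529}{8275} = 46337 \left(- \frac{1}{44975}\right) + 529 \cdot \frac{1}{8275} = - \frac{46337}{44975} + \frac{529}{8275} = - \frac{14385876}{14886725} \approx -0.96636$)
$m = \frac{346852378391}{15079832}$ ($m = 23012 + \left(14221 \left(- \frac{1}{1528}\right) - \frac{15948}{9869}\right) = 23012 - \frac{164715593}{15079832} = \frac{346852378391}{15079832} \approx 23001.0$)
$\frac{m}{R} = \frac{346852378391}{15079832 \left(- \frac{14385876}{14886725}\right)} = \frac{346852378391}{15079832} \left(- \frac{14886725}{14385876}\right) = - \frac{5163495972702759475}{216936593252832}$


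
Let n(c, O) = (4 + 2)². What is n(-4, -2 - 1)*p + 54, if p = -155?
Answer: -5526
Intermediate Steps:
n(c, O) = 36 (n(c, O) = 6² = 36)
n(-4, -2 - 1)*p + 54 = 36*(-155) + 54 = -5580 + 54 = -5526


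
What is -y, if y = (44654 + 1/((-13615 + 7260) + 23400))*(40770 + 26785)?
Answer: -10283592720241/3409 ≈ -3.0166e+9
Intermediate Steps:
y = 10283592720241/3409 (y = (44654 + 1/(-6355 + 23400))*67555 = (44654 + 1/17045)*67555 = (761127431/17045)*67555 = 10283592720241/3409 ≈ 3.0166e+9)
-y = -1*10283592720241/3409 = -10283592720241/3409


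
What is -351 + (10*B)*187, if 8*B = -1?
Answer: -2339/4 ≈ -584.75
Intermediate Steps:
B = -⅛ (B = (⅛)*(-1) = -⅛ ≈ -0.12500)
-351 + (10*B)*187 = -351 + (10*(-⅛))*187 = -351 - 5/4*187 = -351 - 935/4 = -2339/4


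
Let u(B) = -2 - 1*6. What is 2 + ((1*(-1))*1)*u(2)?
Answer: 10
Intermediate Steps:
u(B) = -8 (u(B) = -2 - 6 = -8)
2 + ((1*(-1))*1)*u(2) = 2 + ((1*(-1))*1)*(-8) = 2 - 1*1*(-8) = 2 - 1*(-8) = 2 + 8 = 10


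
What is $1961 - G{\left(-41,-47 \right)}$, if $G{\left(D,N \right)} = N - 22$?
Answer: $2030$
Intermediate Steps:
$G{\left(D,N \right)} = -22 + N$
$1961 - G{\left(-41,-47 \right)} = 1961 - \left(-22 - 47\right) = 1961 - -69 = 1961 + 69 = 2030$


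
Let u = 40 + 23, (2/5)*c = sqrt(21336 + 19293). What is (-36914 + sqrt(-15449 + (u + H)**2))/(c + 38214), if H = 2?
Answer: -1880842128/1946741153 + 369140*sqrt(40629)/5840223459 - 20*I*sqrt(114004974)/5840223459 + 101904*I*sqrt(2806)/1946741153 ≈ -0.95341 + 0.0027363*I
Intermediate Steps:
c = 5*sqrt(40629)/2 (c = 5*sqrt(21336 + 19293)/2 = 5*sqrt(40629)/2 ≈ 503.92)
u = 63
(-36914 + sqrt(-15449 + (u + H)**2))/(c + 38214) = (-36914 + sqrt(-15449 + (63 + 2)**2))/(5*sqrt(40629)/2 + 38214) = (-36914 + sqrt(-15449 + 65**2))/(38214 + 5*sqrt(40629)/2) = (-36914 + sqrt(-15449 + 4225))/(38214 + 5*sqrt(40629)/2) = (-36914 + sqrt(-11224))/(38214 + 5*sqrt(40629)/2) = (-36914 + 2*I*sqrt(2806))/(38214 + 5*sqrt(40629)/2)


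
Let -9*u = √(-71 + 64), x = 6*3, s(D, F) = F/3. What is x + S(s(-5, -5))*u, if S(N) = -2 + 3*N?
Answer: 18 + 7*I*√7/9 ≈ 18.0 + 2.0578*I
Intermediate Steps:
s(D, F) = F/3 (s(D, F) = F*(⅓) = F/3)
x = 18
u = -I*√7/9 (u = -√(-71 + 64)/9 = -I*√7/9 ≈ -0.29397*I)
x + S(s(-5, -5))*u = 18 + (-2 + 3*((⅓)*(-5)))*(-I*√7/9) = 18 + (-2 + 3*(-5/3))*(-I*√7/9) = 18 + (-2 - 5)*(-I*√7/9) = 18 - (-7)*I*√7/9 = 18 + 7*I*√7/9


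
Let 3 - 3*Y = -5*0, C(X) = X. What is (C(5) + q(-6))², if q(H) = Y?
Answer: 36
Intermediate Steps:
Y = 1 (Y = 1 - (-5)*0/3 = 1 - ⅓*0 = 1 + 0 = 1)
q(H) = 1
(C(5) + q(-6))² = (5 + 1)² = 6² = 36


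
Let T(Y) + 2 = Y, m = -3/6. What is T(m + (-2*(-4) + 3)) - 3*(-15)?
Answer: 107/2 ≈ 53.500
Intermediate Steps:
m = -½ (m = -3*⅙ = -½ ≈ -0.50000)
T(Y) = -2 + Y
T(m + (-2*(-4) + 3)) - 3*(-15) = (-2 + (-½ + (-2*(-4) + 3))) - 3*(-15) = (-2 + (-½ + (8 + 3))) + 45 = (-2 + (-½ + 11)) + 45 = (-2 + 21/2) + 45 = 17/2 + 45 = 107/2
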